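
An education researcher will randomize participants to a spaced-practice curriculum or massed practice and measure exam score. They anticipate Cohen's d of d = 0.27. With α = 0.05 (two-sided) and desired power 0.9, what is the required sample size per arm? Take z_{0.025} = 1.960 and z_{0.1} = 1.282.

n = 289 per group

For two independent groups with equal n: n = 2·((z_{α/2} + z_β) / d)².
z_{α/2} + z_β = 1.960 + 1.282 = 3.242.
n = 2 × (3.242 / 0.27)² = 2 × 12.007² = 2 × 144.18 = 288.4.
Round up to the next whole participant.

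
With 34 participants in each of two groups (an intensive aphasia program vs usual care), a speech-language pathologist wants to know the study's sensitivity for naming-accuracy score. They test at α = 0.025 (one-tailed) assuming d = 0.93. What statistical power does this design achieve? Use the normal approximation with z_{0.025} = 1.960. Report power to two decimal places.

power ≈ 0.97

For two equal groups, power = Φ(d·√(n/2) − z_{α}).
d·√(n/2) = 0.93 × √(34/2) = 0.93 × 4.123 = 3.834.
z_β = 3.834 − 1.960 = 1.874.
Power = Φ(1.874) = 0.970.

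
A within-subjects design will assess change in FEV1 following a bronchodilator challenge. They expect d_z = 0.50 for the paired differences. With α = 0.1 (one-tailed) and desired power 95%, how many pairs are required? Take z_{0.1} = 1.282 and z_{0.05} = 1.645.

n = 35 pairs

For a paired (one-sample on differences) test: n = ((z_{α} + z_β) / d)².
z_{α} + z_β = 1.282 + 1.645 = 2.927.
n = (2.927 / 0.50)² = 5.854² = 34.27.
Round up.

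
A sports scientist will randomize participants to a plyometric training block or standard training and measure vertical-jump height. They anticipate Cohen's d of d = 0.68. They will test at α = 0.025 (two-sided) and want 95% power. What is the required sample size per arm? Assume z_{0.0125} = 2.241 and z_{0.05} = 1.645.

n = 66 per group

For two independent groups with equal n: n = 2·((z_{α/2} + z_β) / d)².
z_{α/2} + z_β = 2.241 + 1.645 = 3.886.
n = 2 × (3.886 / 0.68)² = 2 × 5.715² = 2 × 32.66 = 65.3.
Round up to the next whole participant.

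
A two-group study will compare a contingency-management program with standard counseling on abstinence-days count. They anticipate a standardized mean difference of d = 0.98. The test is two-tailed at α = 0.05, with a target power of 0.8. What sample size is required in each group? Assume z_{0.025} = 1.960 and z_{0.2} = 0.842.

n = 17 per group

For two independent groups with equal n: n = 2·((z_{α/2} + z_β) / d)².
z_{α/2} + z_β = 1.960 + 0.842 = 2.802.
n = 2 × (2.802 / 0.98)² = 2 × 2.859² = 2 × 8.17 = 16.3.
Round up to the next whole participant.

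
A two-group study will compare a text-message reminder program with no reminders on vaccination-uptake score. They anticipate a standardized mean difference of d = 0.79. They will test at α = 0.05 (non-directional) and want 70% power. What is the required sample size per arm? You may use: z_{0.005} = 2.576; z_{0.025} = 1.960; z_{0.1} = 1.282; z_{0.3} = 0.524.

n = 20 per group

For two independent groups with equal n: n = 2·((z_{α/2} + z_β) / d)².
z_{α/2} + z_β = 1.960 + 0.524 = 2.484.
n = 2 × (2.484 / 0.79)² = 2 × 3.144² = 2 × 9.89 = 19.8.
Round up to the next whole participant.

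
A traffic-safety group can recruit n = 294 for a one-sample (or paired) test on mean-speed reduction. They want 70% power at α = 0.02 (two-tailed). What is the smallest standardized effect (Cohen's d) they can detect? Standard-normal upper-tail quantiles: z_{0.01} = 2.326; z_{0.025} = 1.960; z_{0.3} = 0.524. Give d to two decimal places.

d_min ≈ 0.17

For a single sample (or paired design) of n = 294: d_min = (z_{α/2} + z_β)/√n.
z-sum = 2.326 + 0.524 = 2.850.
d_min = 2.850 / √294 = 2.850 / 17.146 = 0.166.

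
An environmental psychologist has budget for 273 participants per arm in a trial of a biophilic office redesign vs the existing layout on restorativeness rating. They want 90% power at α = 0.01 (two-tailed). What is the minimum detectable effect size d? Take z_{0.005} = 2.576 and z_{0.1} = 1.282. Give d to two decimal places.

For two independent groups of n = 273 each: d_min = (z_{α/2} + z_β)·√(2/n).
z-sum = 2.576 + 1.282 = 3.858.
d_min = 3.858 × √(2/273) = 3.858 × 0.0856 = 0.330.

d_min ≈ 0.33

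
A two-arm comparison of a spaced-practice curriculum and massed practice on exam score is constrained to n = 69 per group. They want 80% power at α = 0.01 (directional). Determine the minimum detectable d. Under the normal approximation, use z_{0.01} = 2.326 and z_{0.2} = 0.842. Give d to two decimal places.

For two independent groups of n = 69 each: d_min = (z_{α} + z_β)·√(2/n).
z-sum = 2.326 + 0.842 = 3.168.
d_min = 3.168 × √(2/69) = 3.168 × 0.1703 = 0.539.

d_min ≈ 0.54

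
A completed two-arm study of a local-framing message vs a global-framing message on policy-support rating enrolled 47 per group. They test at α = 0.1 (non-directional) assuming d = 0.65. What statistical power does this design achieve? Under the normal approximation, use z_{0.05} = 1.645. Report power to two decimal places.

For two equal groups, power = Φ(d·√(n/2) − z_{α/2}).
d·√(n/2) = 0.65 × √(47/2) = 0.65 × 4.848 = 3.151.
z_β = 3.151 − 1.645 = 1.506.
Power = Φ(1.506) = 0.934.

power ≈ 0.93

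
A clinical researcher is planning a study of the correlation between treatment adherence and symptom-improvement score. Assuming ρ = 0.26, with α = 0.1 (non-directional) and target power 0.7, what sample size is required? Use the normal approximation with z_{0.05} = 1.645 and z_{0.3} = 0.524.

n = 70

Fisher's z: C = ½·ln((1+r)/(1−r)) = ½·ln(1.7027) = 0.2661.
n = ((z_{α/2} + z_β)/C)² + 3.
(1.645 + 0.524) / 0.2661 = 2.169 / 0.2661 = 8.151.
n = 8.151² + 3 = 66.44 + 3 = 69.4.
Round up.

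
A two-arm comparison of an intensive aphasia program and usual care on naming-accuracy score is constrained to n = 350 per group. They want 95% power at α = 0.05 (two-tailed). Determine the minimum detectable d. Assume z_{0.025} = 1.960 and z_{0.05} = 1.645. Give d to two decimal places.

For two independent groups of n = 350 each: d_min = (z_{α/2} + z_β)·√(2/n).
z-sum = 1.960 + 1.645 = 3.605.
d_min = 3.605 × √(2/350) = 3.605 × 0.0756 = 0.273.

d_min ≈ 0.27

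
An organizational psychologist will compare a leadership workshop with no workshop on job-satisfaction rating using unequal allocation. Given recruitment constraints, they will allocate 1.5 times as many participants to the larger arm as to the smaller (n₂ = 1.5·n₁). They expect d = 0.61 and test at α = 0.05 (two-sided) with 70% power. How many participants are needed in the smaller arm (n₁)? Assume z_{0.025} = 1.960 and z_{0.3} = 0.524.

With allocation ratio k = n₂/n₁ = 1.5, Var(x̄₁−x̄₂) = σ²(1/n₁ + 1/(k·n₁)) = σ²·(k+1)/(k·n₁).
So n₁ = (1 + 1/k)·((z_{α/2} + z_β)/d)² = 1.667 × (2.484/0.61)².
n₁ = 1.667 × 16.58 = 27.6.
Round up: n₁ = 28, giving n₂ = 1.5 × 28 = 42.

n₁ = 28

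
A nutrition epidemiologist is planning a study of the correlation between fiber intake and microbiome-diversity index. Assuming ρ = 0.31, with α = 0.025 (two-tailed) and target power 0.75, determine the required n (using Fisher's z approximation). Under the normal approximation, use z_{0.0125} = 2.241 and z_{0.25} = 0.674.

n = 86

Fisher's z: C = ½·ln((1+r)/(1−r)) = ½·ln(1.8986) = 0.3205.
n = ((z_{α/2} + z_β)/C)² + 3.
(2.241 + 0.674) / 0.3205 = 2.915 / 0.3205 = 9.095.
n = 9.095² + 3 = 82.72 + 3 = 85.7.
Round up.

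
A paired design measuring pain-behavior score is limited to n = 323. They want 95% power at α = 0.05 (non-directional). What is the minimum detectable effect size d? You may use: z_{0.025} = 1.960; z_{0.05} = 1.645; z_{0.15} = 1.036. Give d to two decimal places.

d_min ≈ 0.20

For a single sample (or paired design) of n = 323: d_min = (z_{α/2} + z_β)/√n.
z-sum = 1.960 + 1.645 = 3.605.
d_min = 3.605 / √323 = 3.605 / 17.972 = 0.201.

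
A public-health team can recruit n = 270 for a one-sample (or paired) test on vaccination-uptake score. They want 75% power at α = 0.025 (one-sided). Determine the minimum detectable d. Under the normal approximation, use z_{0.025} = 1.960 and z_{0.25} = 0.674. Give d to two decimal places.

For a single sample (or paired design) of n = 270: d_min = (z_{α} + z_β)/√n.
z-sum = 1.960 + 0.674 = 2.634.
d_min = 2.634 / √270 = 2.634 / 16.432 = 0.160.

d_min ≈ 0.16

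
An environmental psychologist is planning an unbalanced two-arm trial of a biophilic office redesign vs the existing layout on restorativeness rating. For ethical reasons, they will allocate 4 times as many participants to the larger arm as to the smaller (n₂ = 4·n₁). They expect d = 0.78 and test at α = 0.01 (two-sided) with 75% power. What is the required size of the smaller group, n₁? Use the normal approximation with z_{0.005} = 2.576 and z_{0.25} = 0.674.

n₁ = 22

With allocation ratio k = n₂/n₁ = 4, Var(x̄₁−x̄₂) = σ²(1/n₁ + 1/(k·n₁)) = σ²·(k+1)/(k·n₁).
So n₁ = (1 + 1/k)·((z_{α/2} + z_β)/d)² = 1.250 × (3.250/0.78)².
n₁ = 1.250 × 17.36 = 21.7.
Round up: n₁ = 22, giving n₂ = 4 × 22 = 88.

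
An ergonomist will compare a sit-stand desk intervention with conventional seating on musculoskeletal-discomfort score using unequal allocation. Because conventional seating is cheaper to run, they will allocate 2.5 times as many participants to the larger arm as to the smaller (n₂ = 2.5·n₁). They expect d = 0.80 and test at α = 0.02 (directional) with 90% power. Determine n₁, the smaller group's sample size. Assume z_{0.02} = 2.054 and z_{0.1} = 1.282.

n₁ = 25

With allocation ratio k = n₂/n₁ = 2.5, Var(x̄₁−x̄₂) = σ²(1/n₁ + 1/(k·n₁)) = σ²·(k+1)/(k·n₁).
So n₁ = (1 + 1/k)·((z_{α} + z_β)/d)² = 1.400 × (3.336/0.80)².
n₁ = 1.400 × 17.39 = 24.3.
Round up: n₁ = 25, giving n₂ = ⌈2.5 × 25⌉ = ⌈62.5⌉ = 63.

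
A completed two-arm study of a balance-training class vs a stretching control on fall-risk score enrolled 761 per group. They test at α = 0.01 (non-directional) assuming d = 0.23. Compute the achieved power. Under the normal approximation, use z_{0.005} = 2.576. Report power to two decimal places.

power ≈ 0.97

For two equal groups, power = Φ(d·√(n/2) − z_{α/2}).
d·√(n/2) = 0.23 × √(761/2) = 0.23 × 19.506 = 4.486.
z_β = 4.486 − 2.576 = 1.910.
Power = Φ(1.910) = 0.972.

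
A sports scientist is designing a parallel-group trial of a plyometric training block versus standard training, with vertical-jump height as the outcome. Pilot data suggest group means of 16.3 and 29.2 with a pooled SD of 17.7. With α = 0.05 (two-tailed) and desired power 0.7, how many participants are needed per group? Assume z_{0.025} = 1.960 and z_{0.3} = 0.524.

Cohen's d = |M₁ − M₂| / SD_pooled = |16.3 − 29.2| / 17.7 = 12.9 / 17.7 = 0.729.
For two independent groups with equal n: n = 2·((z_{α/2} + z_β) / d)².
z_{α/2} + z_β = 1.960 + 0.524 = 2.484.
n = 2 × (2.484 / 0.729)² = 2 × 3.407² = 2 × 11.61 = 23.2.
Round up to the next whole participant.

n = 24 per group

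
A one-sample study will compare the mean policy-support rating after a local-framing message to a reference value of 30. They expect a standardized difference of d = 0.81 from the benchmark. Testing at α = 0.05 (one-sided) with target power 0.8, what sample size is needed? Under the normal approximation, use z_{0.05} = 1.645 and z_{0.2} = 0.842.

n = 10

For a one-sample test: n = ((z_{α} + z_β) / d)².
z_{α} + z_β = 1.645 + 0.842 = 2.487.
n = (2.487 / 0.81)² = 3.070² = 9.43.
Round up.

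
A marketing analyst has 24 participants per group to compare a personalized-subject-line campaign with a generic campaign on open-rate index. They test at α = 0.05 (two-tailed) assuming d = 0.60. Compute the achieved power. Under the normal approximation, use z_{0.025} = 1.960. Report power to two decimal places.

power ≈ 0.55

For two equal groups, power = Φ(d·√(n/2) − z_{α/2}).
d·√(n/2) = 0.60 × √(24/2) = 0.60 × 3.464 = 2.078.
z_β = 2.078 − 1.960 = 0.118.
Power = Φ(0.118) = 0.547.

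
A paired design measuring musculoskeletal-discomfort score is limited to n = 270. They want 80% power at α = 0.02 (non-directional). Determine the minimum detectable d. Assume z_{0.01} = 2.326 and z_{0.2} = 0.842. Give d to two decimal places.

For a single sample (or paired design) of n = 270: d_min = (z_{α/2} + z_β)/√n.
z-sum = 2.326 + 0.842 = 3.168.
d_min = 3.168 / √270 = 3.168 / 16.432 = 0.193.

d_min ≈ 0.19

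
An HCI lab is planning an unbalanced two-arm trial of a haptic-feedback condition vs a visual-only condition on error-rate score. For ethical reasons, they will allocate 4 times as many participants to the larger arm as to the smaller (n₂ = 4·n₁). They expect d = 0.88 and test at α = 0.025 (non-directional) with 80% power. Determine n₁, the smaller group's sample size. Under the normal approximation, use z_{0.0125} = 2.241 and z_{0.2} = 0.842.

n₁ = 16

With allocation ratio k = n₂/n₁ = 4, Var(x̄₁−x̄₂) = σ²(1/n₁ + 1/(k·n₁)) = σ²·(k+1)/(k·n₁).
So n₁ = (1 + 1/k)·((z_{α/2} + z_β)/d)² = 1.250 × (3.083/0.88)².
n₁ = 1.250 × 12.27 = 15.3.
Round up: n₁ = 16, giving n₂ = 4 × 16 = 64.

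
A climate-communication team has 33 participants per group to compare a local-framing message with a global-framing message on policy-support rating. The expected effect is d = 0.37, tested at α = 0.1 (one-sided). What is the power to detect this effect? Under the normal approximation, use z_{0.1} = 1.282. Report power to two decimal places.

power ≈ 0.59

For two equal groups, power = Φ(d·√(n/2) − z_{α}).
d·√(n/2) = 0.37 × √(33/2) = 0.37 × 4.062 = 1.503.
z_β = 1.503 − 1.282 = 0.221.
Power = Φ(0.221) = 0.587.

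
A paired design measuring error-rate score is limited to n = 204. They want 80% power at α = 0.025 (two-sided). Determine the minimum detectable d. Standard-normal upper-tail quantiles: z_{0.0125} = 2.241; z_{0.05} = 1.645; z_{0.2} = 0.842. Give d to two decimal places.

For a single sample (or paired design) of n = 204: d_min = (z_{α/2} + z_β)/√n.
z-sum = 2.241 + 0.842 = 3.083.
d_min = 3.083 / √204 = 3.083 / 14.283 = 0.216.

d_min ≈ 0.22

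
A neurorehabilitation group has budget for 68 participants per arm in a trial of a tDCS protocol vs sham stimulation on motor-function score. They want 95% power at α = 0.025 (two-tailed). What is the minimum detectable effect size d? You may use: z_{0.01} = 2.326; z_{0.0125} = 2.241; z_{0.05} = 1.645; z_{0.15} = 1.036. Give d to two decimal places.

d_min ≈ 0.67

For two independent groups of n = 68 each: d_min = (z_{α/2} + z_β)·√(2/n).
z-sum = 2.241 + 1.645 = 3.886.
d_min = 3.886 × √(2/68) = 3.886 × 0.1715 = 0.666.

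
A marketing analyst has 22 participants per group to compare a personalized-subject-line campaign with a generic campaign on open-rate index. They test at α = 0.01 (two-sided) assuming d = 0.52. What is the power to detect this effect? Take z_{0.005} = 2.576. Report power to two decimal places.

For two equal groups, power = Φ(d·√(n/2) − z_{α/2}).
d·√(n/2) = 0.52 × √(22/2) = 0.52 × 3.317 = 1.725.
z_β = 1.725 − 2.576 = -0.851.
Power = Φ(-0.851) = 0.197.

power ≈ 0.20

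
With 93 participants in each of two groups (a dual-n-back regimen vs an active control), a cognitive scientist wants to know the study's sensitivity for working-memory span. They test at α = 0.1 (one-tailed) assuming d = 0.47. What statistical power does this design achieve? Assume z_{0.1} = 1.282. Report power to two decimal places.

power ≈ 0.97

For two equal groups, power = Φ(d·√(n/2) − z_{α}).
d·√(n/2) = 0.47 × √(93/2) = 0.47 × 6.819 = 3.205.
z_β = 3.205 − 1.282 = 1.923.
Power = Φ(1.923) = 0.973.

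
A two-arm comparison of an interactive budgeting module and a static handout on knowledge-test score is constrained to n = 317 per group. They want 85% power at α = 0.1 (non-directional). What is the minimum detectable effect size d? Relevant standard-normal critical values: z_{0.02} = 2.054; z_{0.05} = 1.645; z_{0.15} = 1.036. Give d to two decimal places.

d_min ≈ 0.21

For two independent groups of n = 317 each: d_min = (z_{α/2} + z_β)·√(2/n).
z-sum = 1.645 + 1.036 = 2.681.
d_min = 2.681 × √(2/317) = 2.681 × 0.0794 = 0.213.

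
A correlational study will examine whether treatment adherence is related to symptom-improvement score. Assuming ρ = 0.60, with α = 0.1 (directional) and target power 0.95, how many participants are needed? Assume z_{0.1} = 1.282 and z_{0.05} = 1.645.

n = 21

Fisher's z: C = ½·ln((1+r)/(1−r)) = ½·ln(4.0000) = 0.6931.
n = ((z_{α} + z_β)/C)² + 3.
(1.282 + 1.645) / 0.6931 = 2.927 / 0.6931 = 4.223.
n = 4.223² + 3 = 17.83 + 3 = 20.8.
Round up.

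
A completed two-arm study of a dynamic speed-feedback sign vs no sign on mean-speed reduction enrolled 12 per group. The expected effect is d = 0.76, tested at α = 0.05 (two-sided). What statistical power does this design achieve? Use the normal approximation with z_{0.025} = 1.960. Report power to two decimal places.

power ≈ 0.46

For two equal groups, power = Φ(d·√(n/2) − z_{α/2}).
d·√(n/2) = 0.76 × √(12/2) = 0.76 × 2.449 = 1.862.
z_β = 1.862 − 1.960 = -0.098.
Power = Φ(-0.098) = 0.461.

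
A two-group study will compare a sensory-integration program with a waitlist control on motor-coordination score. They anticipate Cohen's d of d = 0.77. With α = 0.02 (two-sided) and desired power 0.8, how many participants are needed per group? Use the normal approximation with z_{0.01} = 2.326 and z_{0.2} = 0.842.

For two independent groups with equal n: n = 2·((z_{α/2} + z_β) / d)².
z_{α/2} + z_β = 2.326 + 0.842 = 3.168.
n = 2 × (3.168 / 0.77)² = 2 × 4.114² = 2 × 16.93 = 33.9.
Round up to the next whole participant.

n = 34 per group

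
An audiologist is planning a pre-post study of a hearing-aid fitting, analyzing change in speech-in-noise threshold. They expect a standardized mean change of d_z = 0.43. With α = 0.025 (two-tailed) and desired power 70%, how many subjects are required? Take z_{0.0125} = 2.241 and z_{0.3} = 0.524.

For a paired (one-sample on differences) test: n = ((z_{α/2} + z_β) / d)².
z_{α/2} + z_β = 2.241 + 0.524 = 2.765.
n = (2.765 / 0.43)² = 6.430² = 41.35.
Round up.

n = 42 pairs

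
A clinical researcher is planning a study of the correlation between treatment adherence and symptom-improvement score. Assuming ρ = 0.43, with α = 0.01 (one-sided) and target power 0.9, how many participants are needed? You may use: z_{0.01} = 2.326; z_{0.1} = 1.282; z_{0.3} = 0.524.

Fisher's z: C = ½·ln((1+r)/(1−r)) = ½·ln(2.5088) = 0.4599.
n = ((z_{α} + z_β)/C)² + 3.
(2.326 + 1.282) / 0.4599 = 3.608 / 0.4599 = 7.845.
n = 7.845² + 3 = 61.55 + 3 = 64.5.
Round up.

n = 65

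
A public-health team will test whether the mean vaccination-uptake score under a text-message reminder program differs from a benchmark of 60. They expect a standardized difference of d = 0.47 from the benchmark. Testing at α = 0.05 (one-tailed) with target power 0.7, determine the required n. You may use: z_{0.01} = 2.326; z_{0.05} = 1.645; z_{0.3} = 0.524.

For a one-sample test: n = ((z_{α} + z_β) / d)².
z_{α} + z_β = 1.645 + 0.524 = 2.169.
n = (2.169 / 0.47)² = 4.615² = 21.30.
Round up.

n = 22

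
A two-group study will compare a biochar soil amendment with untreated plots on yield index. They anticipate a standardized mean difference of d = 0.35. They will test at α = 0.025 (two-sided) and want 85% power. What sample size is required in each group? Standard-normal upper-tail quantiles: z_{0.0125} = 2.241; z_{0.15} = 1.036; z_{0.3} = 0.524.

For two independent groups with equal n: n = 2·((z_{α/2} + z_β) / d)².
z_{α/2} + z_β = 2.241 + 1.036 = 3.277.
n = 2 × (3.277 / 0.35)² = 2 × 9.363² = 2 × 87.66 = 175.3.
Round up to the next whole participant.

n = 176 per group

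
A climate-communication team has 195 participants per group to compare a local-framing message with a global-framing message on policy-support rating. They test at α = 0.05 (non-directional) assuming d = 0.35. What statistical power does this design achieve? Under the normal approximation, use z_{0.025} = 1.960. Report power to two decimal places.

For two equal groups, power = Φ(d·√(n/2) − z_{α/2}).
d·√(n/2) = 0.35 × √(195/2) = 0.35 × 9.874 = 3.456.
z_β = 3.456 − 1.960 = 1.496.
Power = Φ(1.496) = 0.933.

power ≈ 0.93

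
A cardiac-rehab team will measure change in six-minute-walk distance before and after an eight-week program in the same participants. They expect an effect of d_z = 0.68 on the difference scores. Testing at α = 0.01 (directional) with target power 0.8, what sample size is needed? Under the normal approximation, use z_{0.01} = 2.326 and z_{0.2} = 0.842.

n = 22 pairs

For a paired (one-sample on differences) test: n = ((z_{α} + z_β) / d)².
z_{α} + z_β = 2.326 + 0.842 = 3.168.
n = (3.168 / 0.68)² = 4.659² = 21.70.
Round up.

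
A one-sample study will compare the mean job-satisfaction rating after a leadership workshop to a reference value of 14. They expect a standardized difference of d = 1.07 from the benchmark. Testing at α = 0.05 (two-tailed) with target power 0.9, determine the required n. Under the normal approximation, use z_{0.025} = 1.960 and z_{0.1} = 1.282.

n = 10

For a one-sample test: n = ((z_{α/2} + z_β) / d)².
z_{α/2} + z_β = 1.960 + 1.282 = 3.242.
n = (3.242 / 1.07)² = 3.030² = 9.18.
Round up.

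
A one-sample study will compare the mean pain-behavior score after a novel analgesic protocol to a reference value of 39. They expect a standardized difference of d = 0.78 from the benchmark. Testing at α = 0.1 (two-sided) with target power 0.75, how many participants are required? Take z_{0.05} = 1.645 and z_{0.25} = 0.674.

For a one-sample test: n = ((z_{α/2} + z_β) / d)².
z_{α/2} + z_β = 1.645 + 0.674 = 2.319.
n = (2.319 / 0.78)² = 2.973² = 8.84.
Round up.

n = 9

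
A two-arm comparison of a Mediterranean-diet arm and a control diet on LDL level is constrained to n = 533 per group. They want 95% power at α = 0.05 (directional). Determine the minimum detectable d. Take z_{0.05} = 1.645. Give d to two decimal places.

d_min ≈ 0.20

For two independent groups of n = 533 each: d_min = (z_{α} + z_β)·√(2/n).
z-sum = 1.645 + 1.645 = 3.290.
d_min = 3.290 × √(2/533) = 3.290 × 0.0613 = 0.202.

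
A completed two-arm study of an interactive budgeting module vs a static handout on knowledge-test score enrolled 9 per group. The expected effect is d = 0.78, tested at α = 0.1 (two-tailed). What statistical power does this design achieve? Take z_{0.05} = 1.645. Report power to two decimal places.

For two equal groups, power = Φ(d·√(n/2) − z_{α/2}).
d·√(n/2) = 0.78 × √(9/2) = 0.78 × 2.121 = 1.655.
z_β = 1.655 − 1.645 = 0.010.
Power = Φ(0.010) = 0.504.

power ≈ 0.50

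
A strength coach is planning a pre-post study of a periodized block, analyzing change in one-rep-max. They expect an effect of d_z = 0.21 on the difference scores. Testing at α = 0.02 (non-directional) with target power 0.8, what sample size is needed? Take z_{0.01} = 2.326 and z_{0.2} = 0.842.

n = 228 pairs

For a paired (one-sample on differences) test: n = ((z_{α/2} + z_β) / d)².
z_{α/2} + z_β = 2.326 + 0.842 = 3.168.
n = (3.168 / 0.21)² = 15.086² = 227.58.
Round up.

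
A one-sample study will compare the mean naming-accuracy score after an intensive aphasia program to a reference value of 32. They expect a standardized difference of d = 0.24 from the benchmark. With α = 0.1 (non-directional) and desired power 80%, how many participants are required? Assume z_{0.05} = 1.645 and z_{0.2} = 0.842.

For a one-sample test: n = ((z_{α/2} + z_β) / d)².
z_{α/2} + z_β = 1.645 + 0.842 = 2.487.
n = (2.487 / 0.24)² = 10.363² = 107.38.
Round up.

n = 108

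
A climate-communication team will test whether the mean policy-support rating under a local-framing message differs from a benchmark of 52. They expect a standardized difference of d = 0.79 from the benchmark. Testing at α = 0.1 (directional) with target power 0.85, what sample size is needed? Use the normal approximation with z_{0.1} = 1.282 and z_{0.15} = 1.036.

For a one-sample test: n = ((z_{α} + z_β) / d)².
z_{α} + z_β = 1.282 + 1.036 = 2.318.
n = (2.318 / 0.79)² = 2.934² = 8.61.
Round up.

n = 9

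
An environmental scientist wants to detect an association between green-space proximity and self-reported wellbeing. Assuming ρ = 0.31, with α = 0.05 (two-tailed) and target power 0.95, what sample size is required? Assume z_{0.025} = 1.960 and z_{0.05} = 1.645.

Fisher's z: C = ½·ln((1+r)/(1−r)) = ½·ln(1.8986) = 0.3205.
n = ((z_{α/2} + z_β)/C)² + 3.
(1.960 + 1.645) / 0.3205 = 3.605 / 0.3205 = 11.248.
n = 11.248² + 3 = 126.52 + 3 = 129.5.
Round up.

n = 130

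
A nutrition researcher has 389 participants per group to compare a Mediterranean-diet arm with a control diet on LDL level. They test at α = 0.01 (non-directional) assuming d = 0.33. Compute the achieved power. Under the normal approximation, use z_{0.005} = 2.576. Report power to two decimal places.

For two equal groups, power = Φ(d·√(n/2) − z_{α/2}).
d·√(n/2) = 0.33 × √(389/2) = 0.33 × 13.946 = 4.602.
z_β = 4.602 − 2.576 = 2.026.
Power = Φ(2.026) = 0.979.

power ≈ 0.98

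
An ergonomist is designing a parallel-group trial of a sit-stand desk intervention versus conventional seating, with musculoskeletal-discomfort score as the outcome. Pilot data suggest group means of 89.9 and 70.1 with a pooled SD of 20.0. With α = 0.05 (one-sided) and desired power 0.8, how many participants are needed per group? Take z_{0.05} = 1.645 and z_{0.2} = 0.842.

n = 13 per group

Cohen's d = |M₁ − M₂| / SD_pooled = |89.9 − 70.1| / 20.0 = 19.8 / 20.0 = 0.990.
For two independent groups with equal n: n = 2·((z_{α} + z_β) / d)².
z_{α} + z_β = 1.645 + 0.842 = 2.487.
n = 2 × (2.487 / 0.990)² = 2 × 2.512² = 2 × 6.31 = 12.6.
Round up to the next whole participant.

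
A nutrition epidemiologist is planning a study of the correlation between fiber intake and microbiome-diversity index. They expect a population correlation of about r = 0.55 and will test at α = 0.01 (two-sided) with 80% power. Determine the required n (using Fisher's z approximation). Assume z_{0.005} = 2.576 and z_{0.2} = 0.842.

n = 34

Fisher's z: C = ½·ln((1+r)/(1−r)) = ½·ln(3.4444) = 0.6184.
n = ((z_{α/2} + z_β)/C)² + 3.
(2.576 + 0.842) / 0.6184 = 3.418 / 0.6184 = 5.527.
n = 5.527² + 3 = 30.55 + 3 = 33.5.
Round up.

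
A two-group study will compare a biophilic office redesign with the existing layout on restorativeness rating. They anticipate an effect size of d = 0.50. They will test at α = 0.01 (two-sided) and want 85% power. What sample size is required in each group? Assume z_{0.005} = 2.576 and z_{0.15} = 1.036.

n = 105 per group

For two independent groups with equal n: n = 2·((z_{α/2} + z_β) / d)².
z_{α/2} + z_β = 2.576 + 1.036 = 3.612.
n = 2 × (3.612 / 0.50)² = 2 × 7.224² = 2 × 52.19 = 104.4.
Round up to the next whole participant.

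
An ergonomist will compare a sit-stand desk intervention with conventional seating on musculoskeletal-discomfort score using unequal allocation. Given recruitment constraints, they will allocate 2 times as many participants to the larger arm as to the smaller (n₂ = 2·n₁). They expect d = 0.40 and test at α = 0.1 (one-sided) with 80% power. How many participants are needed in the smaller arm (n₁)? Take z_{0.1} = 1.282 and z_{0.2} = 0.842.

With allocation ratio k = n₂/n₁ = 2, Var(x̄₁−x̄₂) = σ²(1/n₁ + 1/(k·n₁)) = σ²·(k+1)/(k·n₁).
So n₁ = (1 + 1/k)·((z_{α} + z_β)/d)² = 1.500 × (2.124/0.40)².
n₁ = 1.500 × 28.20 = 42.3.
Round up: n₁ = 43, giving n₂ = 2 × 43 = 86.

n₁ = 43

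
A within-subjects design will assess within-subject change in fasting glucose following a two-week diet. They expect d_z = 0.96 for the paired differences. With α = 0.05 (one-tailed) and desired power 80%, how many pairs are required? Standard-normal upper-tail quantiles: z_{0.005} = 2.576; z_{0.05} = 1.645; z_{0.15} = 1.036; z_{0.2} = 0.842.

n = 7 pairs

For a paired (one-sample on differences) test: n = ((z_{α} + z_β) / d)².
z_{α} + z_β = 1.645 + 0.842 = 2.487.
n = (2.487 / 0.96)² = 2.591² = 6.71.
Round up.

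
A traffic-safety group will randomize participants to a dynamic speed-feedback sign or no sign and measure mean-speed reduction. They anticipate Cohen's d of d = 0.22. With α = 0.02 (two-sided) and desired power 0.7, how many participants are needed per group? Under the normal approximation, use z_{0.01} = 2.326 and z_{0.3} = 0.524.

n = 336 per group

For two independent groups with equal n: n = 2·((z_{α/2} + z_β) / d)².
z_{α/2} + z_β = 2.326 + 0.524 = 2.850.
n = 2 × (2.850 / 0.22)² = 2 × 12.955² = 2 × 167.82 = 335.6.
Round up to the next whole participant.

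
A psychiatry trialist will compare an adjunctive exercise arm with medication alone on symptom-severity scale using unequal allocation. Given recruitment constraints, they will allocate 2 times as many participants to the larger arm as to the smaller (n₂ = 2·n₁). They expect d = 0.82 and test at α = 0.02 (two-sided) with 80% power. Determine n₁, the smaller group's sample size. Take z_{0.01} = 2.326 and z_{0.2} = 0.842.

With allocation ratio k = n₂/n₁ = 2, Var(x̄₁−x̄₂) = σ²(1/n₁ + 1/(k·n₁)) = σ²·(k+1)/(k·n₁).
So n₁ = (1 + 1/k)·((z_{α/2} + z_β)/d)² = 1.500 × (3.168/0.82)².
n₁ = 1.500 × 14.93 = 22.4.
Round up: n₁ = 23, giving n₂ = 2 × 23 = 46.

n₁ = 23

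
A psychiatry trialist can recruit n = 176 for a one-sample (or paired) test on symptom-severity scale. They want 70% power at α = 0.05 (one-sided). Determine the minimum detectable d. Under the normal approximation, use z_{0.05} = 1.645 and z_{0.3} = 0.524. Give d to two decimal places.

For a single sample (or paired design) of n = 176: d_min = (z_{α} + z_β)/√n.
z-sum = 1.645 + 0.524 = 2.169.
d_min = 2.169 / √176 = 2.169 / 13.266 = 0.163.

d_min ≈ 0.16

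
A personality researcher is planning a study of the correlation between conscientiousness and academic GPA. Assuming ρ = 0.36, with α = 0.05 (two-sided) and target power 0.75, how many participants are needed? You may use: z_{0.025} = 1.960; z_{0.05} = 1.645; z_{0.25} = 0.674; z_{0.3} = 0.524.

n = 52

Fisher's z: C = ½·ln((1+r)/(1−r)) = ½·ln(2.1250) = 0.3769.
n = ((z_{α/2} + z_β)/C)² + 3.
(1.960 + 0.674) / 0.3769 = 2.634 / 0.3769 = 6.989.
n = 6.989² + 3 = 48.84 + 3 = 51.8.
Round up.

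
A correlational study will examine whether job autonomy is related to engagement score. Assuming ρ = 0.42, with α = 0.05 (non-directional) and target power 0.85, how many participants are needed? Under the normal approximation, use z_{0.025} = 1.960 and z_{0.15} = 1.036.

n = 48

Fisher's z: C = ½·ln((1+r)/(1−r)) = ½·ln(2.4483) = 0.4477.
n = ((z_{α/2} + z_β)/C)² + 3.
(1.960 + 1.036) / 0.4477 = 2.996 / 0.4477 = 6.692.
n = 6.692² + 3 = 44.78 + 3 = 47.8.
Round up.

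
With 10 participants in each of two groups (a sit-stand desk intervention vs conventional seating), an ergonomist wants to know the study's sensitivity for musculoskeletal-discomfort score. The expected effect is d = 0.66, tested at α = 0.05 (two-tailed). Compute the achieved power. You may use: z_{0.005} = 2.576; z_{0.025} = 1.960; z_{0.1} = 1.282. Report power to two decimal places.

power ≈ 0.31

For two equal groups, power = Φ(d·√(n/2) − z_{α/2}).
d·√(n/2) = 0.66 × √(10/2) = 0.66 × 2.236 = 1.476.
z_β = 1.476 − 1.960 = -0.484.
Power = Φ(-0.484) = 0.314.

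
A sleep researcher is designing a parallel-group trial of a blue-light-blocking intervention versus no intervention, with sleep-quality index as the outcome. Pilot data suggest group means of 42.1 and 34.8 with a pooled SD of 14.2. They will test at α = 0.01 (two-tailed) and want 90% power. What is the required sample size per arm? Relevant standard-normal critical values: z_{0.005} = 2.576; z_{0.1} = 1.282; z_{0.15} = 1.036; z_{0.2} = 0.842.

n = 113 per group

Cohen's d = |M₁ − M₂| / SD_pooled = |42.1 − 34.8| / 14.2 = 7.3 / 14.2 = 0.514.
For two independent groups with equal n: n = 2·((z_{α/2} + z_β) / d)².
z_{α/2} + z_β = 2.576 + 1.282 = 3.858.
n = 2 × (3.858 / 0.514)² = 2 × 7.506² = 2 × 56.34 = 112.7.
Round up to the next whole participant.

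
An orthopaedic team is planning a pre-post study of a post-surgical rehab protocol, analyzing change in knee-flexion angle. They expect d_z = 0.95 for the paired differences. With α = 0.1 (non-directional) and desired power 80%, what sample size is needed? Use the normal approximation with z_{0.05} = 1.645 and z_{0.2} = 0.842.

For a paired (one-sample on differences) test: n = ((z_{α/2} + z_β) / d)².
z_{α/2} + z_β = 1.645 + 0.842 = 2.487.
n = (2.487 / 0.95)² = 2.618² = 6.85.
Round up.

n = 7 pairs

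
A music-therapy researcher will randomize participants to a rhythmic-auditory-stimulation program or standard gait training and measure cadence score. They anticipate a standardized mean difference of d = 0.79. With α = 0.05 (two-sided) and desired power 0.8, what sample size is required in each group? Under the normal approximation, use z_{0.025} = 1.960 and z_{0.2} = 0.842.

n = 26 per group

For two independent groups with equal n: n = 2·((z_{α/2} + z_β) / d)².
z_{α/2} + z_β = 1.960 + 0.842 = 2.802.
n = 2 × (2.802 / 0.79)² = 2 × 3.547² = 2 × 12.58 = 25.2.
Round up to the next whole participant.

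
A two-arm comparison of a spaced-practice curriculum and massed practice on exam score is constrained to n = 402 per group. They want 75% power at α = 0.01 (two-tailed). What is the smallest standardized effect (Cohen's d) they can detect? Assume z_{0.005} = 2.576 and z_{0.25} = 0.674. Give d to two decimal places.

For two independent groups of n = 402 each: d_min = (z_{α/2} + z_β)·√(2/n).
z-sum = 2.576 + 0.674 = 3.250.
d_min = 3.250 × √(2/402) = 3.250 × 0.0705 = 0.229.

d_min ≈ 0.23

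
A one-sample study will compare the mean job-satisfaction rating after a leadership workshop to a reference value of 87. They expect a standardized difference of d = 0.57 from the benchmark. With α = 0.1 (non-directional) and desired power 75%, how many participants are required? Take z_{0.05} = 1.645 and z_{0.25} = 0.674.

n = 17

For a one-sample test: n = ((z_{α/2} + z_β) / d)².
z_{α/2} + z_β = 1.645 + 0.674 = 2.319.
n = (2.319 / 0.57)² = 4.068² = 16.55.
Round up.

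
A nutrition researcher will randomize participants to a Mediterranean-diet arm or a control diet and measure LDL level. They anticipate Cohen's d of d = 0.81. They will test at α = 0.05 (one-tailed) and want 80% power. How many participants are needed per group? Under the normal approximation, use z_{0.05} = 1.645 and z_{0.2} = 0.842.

n = 19 per group

For two independent groups with equal n: n = 2·((z_{α} + z_β) / d)².
z_{α} + z_β = 1.645 + 0.842 = 2.487.
n = 2 × (2.487 / 0.81)² = 2 × 3.070² = 2 × 9.43 = 18.9.
Round up to the next whole participant.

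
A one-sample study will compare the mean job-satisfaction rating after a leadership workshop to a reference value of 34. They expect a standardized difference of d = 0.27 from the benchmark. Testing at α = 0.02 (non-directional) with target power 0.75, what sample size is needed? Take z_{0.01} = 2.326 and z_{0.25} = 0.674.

For a one-sample test: n = ((z_{α/2} + z_β) / d)².
z_{α/2} + z_β = 2.326 + 0.674 = 3.000.
n = (3.000 / 0.27)² = 11.111² = 123.46.
Round up.

n = 124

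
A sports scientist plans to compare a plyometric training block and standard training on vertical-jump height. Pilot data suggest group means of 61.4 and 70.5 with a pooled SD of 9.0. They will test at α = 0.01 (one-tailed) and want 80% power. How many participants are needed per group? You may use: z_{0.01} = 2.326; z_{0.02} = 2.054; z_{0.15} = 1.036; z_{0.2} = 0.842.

Cohen's d = |M₁ − M₂| / SD_pooled = |61.4 − 70.5| / 9.0 = 9.1 / 9.0 = 1.011.
For two independent groups with equal n: n = 2·((z_{α} + z_β) / d)².
z_{α} + z_β = 2.326 + 0.842 = 3.168.
n = 2 × (3.168 / 1.011)² = 2 × 3.134² = 2 × 9.82 = 19.6.
Round up to the next whole participant.

n = 20 per group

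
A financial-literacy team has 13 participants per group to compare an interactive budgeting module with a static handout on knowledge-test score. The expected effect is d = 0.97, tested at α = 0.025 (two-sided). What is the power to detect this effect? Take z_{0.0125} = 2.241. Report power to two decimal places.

power ≈ 0.59

For two equal groups, power = Φ(d·√(n/2) − z_{α/2}).
d·√(n/2) = 0.97 × √(13/2) = 0.97 × 2.550 = 2.473.
z_β = 2.473 − 2.241 = 0.232.
Power = Φ(0.232) = 0.592.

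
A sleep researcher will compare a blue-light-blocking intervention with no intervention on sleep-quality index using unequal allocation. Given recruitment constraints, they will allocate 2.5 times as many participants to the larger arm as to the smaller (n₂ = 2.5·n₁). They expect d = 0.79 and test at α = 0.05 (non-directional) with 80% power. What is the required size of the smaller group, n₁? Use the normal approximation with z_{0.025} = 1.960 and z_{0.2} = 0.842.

n₁ = 18

With allocation ratio k = n₂/n₁ = 2.5, Var(x̄₁−x̄₂) = σ²(1/n₁ + 1/(k·n₁)) = σ²·(k+1)/(k·n₁).
So n₁ = (1 + 1/k)·((z_{α/2} + z_β)/d)² = 1.400 × (2.802/0.79)².
n₁ = 1.400 × 12.58 = 17.6.
Round up: n₁ = 18, giving n₂ = 2.5 × 18 = 45.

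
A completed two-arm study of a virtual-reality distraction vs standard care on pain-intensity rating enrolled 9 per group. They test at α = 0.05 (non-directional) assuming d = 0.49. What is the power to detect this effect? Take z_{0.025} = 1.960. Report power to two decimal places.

power ≈ 0.18

For two equal groups, power = Φ(d·√(n/2) − z_{α/2}).
d·√(n/2) = 0.49 × √(9/2) = 0.49 × 2.121 = 1.039.
z_β = 1.039 − 1.960 = -0.921.
Power = Φ(-0.921) = 0.179.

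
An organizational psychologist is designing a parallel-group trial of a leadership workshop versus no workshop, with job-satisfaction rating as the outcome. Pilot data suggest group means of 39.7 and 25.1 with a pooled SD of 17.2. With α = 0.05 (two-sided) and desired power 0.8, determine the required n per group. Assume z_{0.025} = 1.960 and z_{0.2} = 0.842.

n = 22 per group

Cohen's d = |M₁ − M₂| / SD_pooled = |39.7 − 25.1| / 17.2 = 14.6 / 17.2 = 0.849.
For two independent groups with equal n: n = 2·((z_{α/2} + z_β) / d)².
z_{α/2} + z_β = 1.960 + 0.842 = 2.802.
n = 2 × (2.802 / 0.849)² = 2 × 3.300² = 2 × 10.89 = 21.8.
Round up to the next whole participant.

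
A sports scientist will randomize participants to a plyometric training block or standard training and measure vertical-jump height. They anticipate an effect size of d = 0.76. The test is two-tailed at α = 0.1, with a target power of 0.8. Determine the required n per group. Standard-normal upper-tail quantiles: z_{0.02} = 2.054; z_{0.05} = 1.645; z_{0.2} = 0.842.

For two independent groups with equal n: n = 2·((z_{α/2} + z_β) / d)².
z_{α/2} + z_β = 1.645 + 0.842 = 2.487.
n = 2 × (2.487 / 0.76)² = 2 × 3.272² = 2 × 10.71 = 21.4.
Round up to the next whole participant.

n = 22 per group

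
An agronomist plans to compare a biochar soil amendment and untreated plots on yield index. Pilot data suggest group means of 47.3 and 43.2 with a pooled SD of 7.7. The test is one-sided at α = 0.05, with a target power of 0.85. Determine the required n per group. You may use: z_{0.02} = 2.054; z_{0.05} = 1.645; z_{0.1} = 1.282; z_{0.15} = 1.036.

n = 51 per group

Cohen's d = |M₁ − M₂| / SD_pooled = |47.3 − 43.2| / 7.7 = 4.1 / 7.7 = 0.532.
For two independent groups with equal n: n = 2·((z_{α} + z_β) / d)².
z_{α} + z_β = 1.645 + 1.036 = 2.681.
n = 2 × (2.681 / 0.532)² = 2 × 5.039² = 2 × 25.40 = 50.8.
Round up to the next whole participant.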